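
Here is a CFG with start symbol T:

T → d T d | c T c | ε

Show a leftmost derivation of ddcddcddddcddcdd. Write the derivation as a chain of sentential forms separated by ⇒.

T ⇒ dTd   [T → d T d]
dTd ⇒ ddTdd   [T → d T d]
ddTdd ⇒ ddcTcdd   [T → c T c]
ddcTcdd ⇒ ddcdTdcdd   [T → d T d]
ddcdTdcdd ⇒ ddcddTddcdd   [T → d T d]
ddcddTddcdd ⇒ ddcddcTcddcdd   [T → c T c]
ddcddcTcddcdd ⇒ ddcddcdTdcddcdd   [T → d T d]
ddcddcdTdcddcdd ⇒ ddcddcddTddcddcdd   [T → d T d]
ddcddcddTddcddcdd ⇒ ddcddcddddcddcdd   [T → ε]

T⇒dTd⇒ddTdd⇒ddcTcdd⇒ddcdTdcdd⇒ddcddTddcdd⇒ddcddcTcddcdd⇒ddcddcdTdcddcdd⇒ddcddcddTddcddcdd⇒ddcddcddddcddcdd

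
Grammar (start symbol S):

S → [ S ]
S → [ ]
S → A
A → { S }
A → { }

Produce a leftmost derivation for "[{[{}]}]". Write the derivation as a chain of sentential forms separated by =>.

S=>[S]=>[A]=>[{S}]=>[{[S]}]=>[{[A]}]=>[{[{}]}]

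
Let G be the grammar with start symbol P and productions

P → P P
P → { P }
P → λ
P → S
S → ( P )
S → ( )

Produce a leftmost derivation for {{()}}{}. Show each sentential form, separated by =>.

P => PP   [P → P P]
PP => {P}P   [P → { P }]
{P}P => {{P}}P   [P → { P }]
{{P}}P => {{S}}P   [P → S]
{{S}}P => {{()}}P   [S → ( )]
{{()}}P => {{()}}{P}   [P → { P }]
{{()}}{P} => {{()}}{}   [P → λ]

P => PP => {P}P => {{P}}P => {{S}}P => {{()}}P => {{()}}{P} => {{()}}{}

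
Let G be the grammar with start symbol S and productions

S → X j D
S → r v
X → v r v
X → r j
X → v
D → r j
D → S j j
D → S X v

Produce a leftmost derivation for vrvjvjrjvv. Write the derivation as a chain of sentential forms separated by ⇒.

S⇒XjD⇒vrvjD⇒vrvjSXv⇒vrvjXjDXv⇒vrvjvjDXv⇒vrvjvjrjXv⇒vrvjvjrjvv

S ⇒ XjD   [S → X j D]
XjD ⇒ vrvjD   [X → v r v]
vrvjD ⇒ vrvjSXv   [D → S X v]
vrvjSXv ⇒ vrvjXjDXv   [S → X j D]
vrvjXjDXv ⇒ vrvjvjDXv   [X → v]
vrvjvjDXv ⇒ vrvjvjrjXv   [D → r j]
vrvjvjrjXv ⇒ vrvjvjrjvv   [X → v]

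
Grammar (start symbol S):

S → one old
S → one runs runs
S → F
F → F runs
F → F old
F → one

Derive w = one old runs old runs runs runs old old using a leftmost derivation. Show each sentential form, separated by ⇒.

S ⇒ F ⇒ F old ⇒ F old old ⇒ F runs old old ⇒ F runs runs old old ⇒ F runs runs runs old old ⇒ F old runs runs runs old old ⇒ F runs old runs runs runs old old ⇒ F old runs old runs runs runs old old ⇒ one old runs old runs runs runs old old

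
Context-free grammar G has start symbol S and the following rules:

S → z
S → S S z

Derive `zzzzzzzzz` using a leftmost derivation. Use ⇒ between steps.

S⇒SSz⇒SSzSz⇒SSzSzSz⇒SSzSzSzSz⇒zSzSzSzSz⇒zzzSzSzSz⇒zzzzzSzSz⇒zzzzzzzSz⇒zzzzzzzzz

S ⇒ SSz   [S → S S z]
SSz ⇒ SSzSz   [S → S S z]
SSzSz ⇒ SSzSzSz   [S → S S z]
SSzSzSz ⇒ SSzSzSzSz   [S → S S z]
SSzSzSzSz ⇒ zSzSzSzSz   [S → z]
zSzSzSzSz ⇒ zzzSzSzSz   [S → z]
zzzSzSzSz ⇒ zzzzzSzSz   [S → z]
zzzzzSzSz ⇒ zzzzzzzSz   [S → z]
zzzzzzzSz ⇒ zzzzzzzzz   [S → z]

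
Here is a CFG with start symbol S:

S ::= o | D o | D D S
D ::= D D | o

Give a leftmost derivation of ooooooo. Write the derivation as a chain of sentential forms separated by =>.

S=>DDS=>DDDS=>DDDDS=>DDDDDS=>oDDDDS=>oDDDDDS=>ooDDDDS=>oooDDDS=>ooooDDS=>oooooDS=>ooooooS=>ooooooo

S => DDS   [S ::= D D S]
DDS => DDDS   [D ::= D D]
DDDS => DDDDS   [D ::= D D]
DDDDS => DDDDDS   [D ::= D D]
DDDDDS => oDDDDS   [D ::= o]
oDDDDS => oDDDDDS   [D ::= D D]
oDDDDDS => ooDDDDS   [D ::= o]
ooDDDDS => oooDDDS   [D ::= o]
oooDDDS => ooooDDS   [D ::= o]
ooooDDS => oooooDS   [D ::= o]
oooooDS => ooooooS   [D ::= o]
ooooooS => ooooooo   [S ::= o]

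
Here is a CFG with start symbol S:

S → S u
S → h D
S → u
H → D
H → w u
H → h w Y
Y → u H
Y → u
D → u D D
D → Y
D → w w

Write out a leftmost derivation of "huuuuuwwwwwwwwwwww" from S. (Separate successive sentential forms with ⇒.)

S ⇒ hD   [S → h D]
hD ⇒ huDD   [D → u D D]
huDD ⇒ huuDDD   [D → u D D]
huuDDD ⇒ huuuDDDD   [D → u D D]
huuuDDDD ⇒ huuuuDDDDD   [D → u D D]
huuuuDDDDD ⇒ huuuuuDDDDDD   [D → u D D]
huuuuuDDDDDD ⇒ huuuuuwwDDDDD   [D → w w]
huuuuuwwDDDDD ⇒ huuuuuwwwwDDDD   [D → w w]
huuuuuwwwwDDDD ⇒ huuuuuwwwwwwDDD   [D → w w]
huuuuuwwwwwwDDD ⇒ huuuuuwwwwwwwwDD   [D → w w]
huuuuuwwwwwwwwDD ⇒ huuuuuwwwwwwwwwwD   [D → w w]
huuuuuwwwwwwwwwwD ⇒ huuuuuwwwwwwwwwwww   [D → w w]

S⇒hD⇒huDD⇒huuDDD⇒huuuDDDD⇒huuuuDDDDD⇒huuuuuDDDDDD⇒huuuuuwwDDDDD⇒huuuuuwwwwDDDD⇒huuuuuwwwwwwDDD⇒huuuuuwwwwwwwwDD⇒huuuuuwwwwwwwwwwD⇒huuuuuwwwwwwwwwwww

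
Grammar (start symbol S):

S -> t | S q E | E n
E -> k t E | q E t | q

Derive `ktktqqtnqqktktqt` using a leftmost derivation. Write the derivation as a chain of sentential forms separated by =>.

S => SqE   [S -> S q E]
SqE => EnqE   [S -> E n]
EnqE => ktEnqE   [E -> k t E]
ktEnqE => ktktEnqE   [E -> k t E]
ktktEnqE => ktktqEtnqE   [E -> q E t]
ktktqEtnqE => ktktqqtnqE   [E -> q]
ktktqqtnqE => ktktqqtnqqEt   [E -> q E t]
ktktqqtnqqEt => ktktqqtnqqktEt   [E -> k t E]
ktktqqtnqqktEt => ktktqqtnqqktktEt   [E -> k t E]
ktktqqtnqqktktEt => ktktqqtnqqktktqt   [E -> q]

S=>SqE=>EnqE=>ktEnqE=>ktktEnqE=>ktktqEtnqE=>ktktqqtnqE=>ktktqqtnqqEt=>ktktqqtnqqktEt=>ktktqqtnqqktktEt=>ktktqqtnqqktktqt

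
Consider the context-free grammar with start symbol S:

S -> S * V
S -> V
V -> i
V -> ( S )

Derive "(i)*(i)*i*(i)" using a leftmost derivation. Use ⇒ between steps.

S⇒S*V⇒S*V*V⇒S*V*V*V⇒V*V*V*V⇒(S)*V*V*V⇒(V)*V*V*V⇒(i)*V*V*V⇒(i)*(S)*V*V⇒(i)*(V)*V*V⇒(i)*(i)*V*V⇒(i)*(i)*i*V⇒(i)*(i)*i*(S)⇒(i)*(i)*i*(V)⇒(i)*(i)*i*(i)

S ⇒ S*V   [S -> S * V]
S*V ⇒ S*V*V   [S -> S * V]
S*V*V ⇒ S*V*V*V   [S -> S * V]
S*V*V*V ⇒ V*V*V*V   [S -> V]
V*V*V*V ⇒ (S)*V*V*V   [V -> ( S )]
(S)*V*V*V ⇒ (V)*V*V*V   [S -> V]
(V)*V*V*V ⇒ (i)*V*V*V   [V -> i]
(i)*V*V*V ⇒ (i)*(S)*V*V   [V -> ( S )]
(i)*(S)*V*V ⇒ (i)*(V)*V*V   [S -> V]
(i)*(V)*V*V ⇒ (i)*(i)*V*V   [V -> i]
(i)*(i)*V*V ⇒ (i)*(i)*i*V   [V -> i]
(i)*(i)*i*V ⇒ (i)*(i)*i*(S)   [V -> ( S )]
(i)*(i)*i*(S) ⇒ (i)*(i)*i*(V)   [S -> V]
(i)*(i)*i*(V) ⇒ (i)*(i)*i*(i)   [V -> i]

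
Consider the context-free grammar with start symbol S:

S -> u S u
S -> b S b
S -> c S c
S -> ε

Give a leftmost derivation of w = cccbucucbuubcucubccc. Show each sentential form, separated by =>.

S => cSc   [S -> c S c]
cSc => ccScc   [S -> c S c]
ccScc => cccSccc   [S -> c S c]
cccSccc => cccbSbccc   [S -> b S b]
cccbSbccc => cccbuSubccc   [S -> u S u]
cccbuSubccc => cccbucScubccc   [S -> c S c]
cccbucScubccc => cccbucuSucubccc   [S -> u S u]
cccbucuSucubccc => cccbucucScucubccc   [S -> c S c]
cccbucucScucubccc => cccbucucbSbcucubccc   [S -> b S b]
cccbucucbSbcucubccc => cccbucucbuSubcucubccc   [S -> u S u]
cccbucucbuSubcucubccc => cccbucucbuubcucubccc   [S -> ε]

S => cSc => ccScc => cccSccc => cccbSbccc => cccbuSubccc => cccbucScubccc => cccbucuSucubccc => cccbucucScucubccc => cccbucucbSbcucubccc => cccbucucbuSubcucubccc => cccbucucbuubcucubccc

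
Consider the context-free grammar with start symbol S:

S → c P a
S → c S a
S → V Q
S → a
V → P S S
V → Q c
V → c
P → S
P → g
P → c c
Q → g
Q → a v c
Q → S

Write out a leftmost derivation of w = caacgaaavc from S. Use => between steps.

S=>VQ=>PSSQ=>SSSQ=>cSaSSQ=>caaSSQ=>caacPaSQ=>caacgaSQ=>caacgaaQ=>caacgaaavc

S => VQ   [S → V Q]
VQ => PSSQ   [V → P S S]
PSSQ => SSSQ   [P → S]
SSSQ => cSaSSQ   [S → c S a]
cSaSSQ => caaSSQ   [S → a]
caaSSQ => caacPaSQ   [S → c P a]
caacPaSQ => caacgaSQ   [P → g]
caacgaSQ => caacgaaQ   [S → a]
caacgaaQ => caacgaaavc   [Q → a v c]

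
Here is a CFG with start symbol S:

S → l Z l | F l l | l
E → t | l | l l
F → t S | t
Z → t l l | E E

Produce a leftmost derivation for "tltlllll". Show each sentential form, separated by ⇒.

S ⇒ Fll ⇒ tSll ⇒ tlZlll ⇒ tltlllll

S ⇒ Fll   [S → F l l]
Fll ⇒ tSll   [F → t S]
tSll ⇒ tlZlll   [S → l Z l]
tlZlll ⇒ tltlllll   [Z → t l l]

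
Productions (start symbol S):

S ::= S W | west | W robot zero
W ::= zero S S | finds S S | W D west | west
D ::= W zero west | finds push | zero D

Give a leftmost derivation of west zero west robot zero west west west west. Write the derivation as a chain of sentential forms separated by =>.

S => S W => west W => west zero S S => west zero S W S => west zero W robot zero W S => west zero west robot zero W S => west zero west robot zero west S => west zero west robot zero west S W => west zero west robot zero west S W W => west zero west robot zero west west W W => west zero west robot zero west west west W => west zero west robot zero west west west west

S => S W   [S ::= S W]
S W => west W   [S ::= west]
west W => west zero S S   [W ::= zero S S]
west zero S S => west zero S W S   [S ::= S W]
west zero S W S => west zero W robot zero W S   [S ::= W robot zero]
west zero W robot zero W S => west zero west robot zero W S   [W ::= west]
west zero west robot zero W S => west zero west robot zero west S   [W ::= west]
west zero west robot zero west S => west zero west robot zero west S W   [S ::= S W]
west zero west robot zero west S W => west zero west robot zero west S W W   [S ::= S W]
west zero west robot zero west S W W => west zero west robot zero west west W W   [S ::= west]
west zero west robot zero west west W W => west zero west robot zero west west west W   [W ::= west]
west zero west robot zero west west west W => west zero west robot zero west west west west   [W ::= west]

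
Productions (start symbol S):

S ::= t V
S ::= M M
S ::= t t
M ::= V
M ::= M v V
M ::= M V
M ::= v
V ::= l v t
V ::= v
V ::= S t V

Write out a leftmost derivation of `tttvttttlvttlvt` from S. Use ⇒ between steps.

S ⇒ tV ⇒ tStV ⇒ ttVtV ⇒ ttStVtV ⇒ tttVtVtV ⇒ tttvtVtV ⇒ tttvtStVtV ⇒ tttvttttVtV ⇒ tttvttttlvttV ⇒ tttvttttlvttlvt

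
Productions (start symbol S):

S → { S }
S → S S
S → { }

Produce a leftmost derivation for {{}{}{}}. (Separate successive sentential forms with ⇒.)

S ⇒ {S}   [S → { S }]
{S} ⇒ {SS}   [S → S S]
{SS} ⇒ {SSS}   [S → S S]
{SSS} ⇒ {{}SS}   [S → { }]
{{}SS} ⇒ {{}{}S}   [S → { }]
{{}{}S} ⇒ {{}{}{}}   [S → { }]

S ⇒ {S} ⇒ {SS} ⇒ {SSS} ⇒ {{}SS} ⇒ {{}{}S} ⇒ {{}{}{}}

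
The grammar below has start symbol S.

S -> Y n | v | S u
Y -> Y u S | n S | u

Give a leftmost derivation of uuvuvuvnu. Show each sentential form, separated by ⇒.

S⇒Su⇒Ynu⇒YuSnu⇒YuSuSnu⇒YuSuSuSnu⇒uuSuSuSnu⇒uuvuSuSnu⇒uuvuvuSnu⇒uuvuvuvnu

S ⇒ Su   [S -> S u]
Su ⇒ Ynu   [S -> Y n]
Ynu ⇒ YuSnu   [Y -> Y u S]
YuSnu ⇒ YuSuSnu   [Y -> Y u S]
YuSuSnu ⇒ YuSuSuSnu   [Y -> Y u S]
YuSuSuSnu ⇒ uuSuSuSnu   [Y -> u]
uuSuSuSnu ⇒ uuvuSuSnu   [S -> v]
uuvuSuSnu ⇒ uuvuvuSnu   [S -> v]
uuvuvuSnu ⇒ uuvuvuvnu   [S -> v]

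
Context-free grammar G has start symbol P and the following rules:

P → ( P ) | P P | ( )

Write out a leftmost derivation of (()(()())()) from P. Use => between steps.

P=>(P)=>(PP)=>(()P)=>(()PP)=>(()(P)P)=>(()(PP)P)=>(()(()P)P)=>(()(()())P)=>(()(()())())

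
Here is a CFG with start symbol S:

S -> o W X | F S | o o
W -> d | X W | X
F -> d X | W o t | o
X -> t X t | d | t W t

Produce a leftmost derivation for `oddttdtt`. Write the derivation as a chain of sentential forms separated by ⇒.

S ⇒ oWX ⇒ oXWX ⇒ odWX ⇒ odXX ⇒ oddX ⇒ oddtXt ⇒ oddttXtt ⇒ oddttdtt

S ⇒ oWX   [S -> o W X]
oWX ⇒ oXWX   [W -> X W]
oXWX ⇒ odWX   [X -> d]
odWX ⇒ odXX   [W -> X]
odXX ⇒ oddX   [X -> d]
oddX ⇒ oddtXt   [X -> t X t]
oddtXt ⇒ oddttXtt   [X -> t X t]
oddttXtt ⇒ oddttdtt   [X -> d]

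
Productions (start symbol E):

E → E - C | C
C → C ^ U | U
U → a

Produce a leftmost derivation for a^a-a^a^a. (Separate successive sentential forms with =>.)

E => E-C   [E → E - C]
E-C => C-C   [E → C]
C-C => C^U-C   [C → C ^ U]
C^U-C => U^U-C   [C → U]
U^U-C => a^U-C   [U → a]
a^U-C => a^a-C   [U → a]
a^a-C => a^a-C^U   [C → C ^ U]
a^a-C^U => a^a-C^U^U   [C → C ^ U]
a^a-C^U^U => a^a-U^U^U   [C → U]
a^a-U^U^U => a^a-a^U^U   [U → a]
a^a-a^U^U => a^a-a^a^U   [U → a]
a^a-a^a^U => a^a-a^a^a   [U → a]

E => E-C => C-C => C^U-C => U^U-C => a^U-C => a^a-C => a^a-C^U => a^a-C^U^U => a^a-U^U^U => a^a-a^U^U => a^a-a^a^U => a^a-a^a^a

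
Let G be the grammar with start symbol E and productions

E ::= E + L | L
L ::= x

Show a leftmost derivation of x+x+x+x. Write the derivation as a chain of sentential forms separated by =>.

E=>E+L=>E+L+L=>E+L+L+L=>L+L+L+L=>x+L+L+L=>x+x+L+L=>x+x+x+L=>x+x+x+x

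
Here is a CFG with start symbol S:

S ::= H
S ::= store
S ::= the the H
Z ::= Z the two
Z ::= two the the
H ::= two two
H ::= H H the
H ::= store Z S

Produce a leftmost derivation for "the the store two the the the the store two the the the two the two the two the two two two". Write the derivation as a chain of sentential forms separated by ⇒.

S ⇒ the the H   [S ::= the the H]
the the H ⇒ the the store Z S   [H ::= store Z S]
the the store Z S ⇒ the the store two the the S   [Z ::= two the the]
the the store two the the S ⇒ the the store two the the the the H   [S ::= the the H]
the the store two the the the the H ⇒ the the store two the the the the store Z S   [H ::= store Z S]
the the store two the the the the store Z S ⇒ the the store two the the the the store Z the two S   [Z ::= Z the two]
the the store two the the the the store Z the two S ⇒ the the store two the the the the store Z the two the two S   [Z ::= Z the two]
the the store two the the the the store Z the two the two S ⇒ the the store two the the the the store Z the two the two the two S   [Z ::= Z the two]
the the store two the the the the store Z the two the two the two S ⇒ the the store two the the the the store Z the two the two the two the two S   [Z ::= Z the two]
the the store two the the the the store Z the two the two the two the two S ⇒ the the store two the the the the store two the the the two the two the two the two S   [Z ::= two the the]
the the store two the the the the store two the the the two the two the two the two S ⇒ the the store two the the the the store two the the the two the two the two the two H   [S ::= H]
the the store two the the the the store two the the the two the two the two the two H ⇒ the the store two the the the the store two the the the two the two the two the two two two   [H ::= two two]

S ⇒ the the H ⇒ the the store Z S ⇒ the the store two the the S ⇒ the the store two the the the the H ⇒ the the store two the the the the store Z S ⇒ the the store two the the the the store Z the two S ⇒ the the store two the the the the store Z the two the two S ⇒ the the store two the the the the store Z the two the two the two S ⇒ the the store two the the the the store Z the two the two the two the two S ⇒ the the store two the the the the store two the the the two the two the two the two S ⇒ the the store two the the the the store two the the the two the two the two the two H ⇒ the the store two the the the the store two the the the two the two the two the two two two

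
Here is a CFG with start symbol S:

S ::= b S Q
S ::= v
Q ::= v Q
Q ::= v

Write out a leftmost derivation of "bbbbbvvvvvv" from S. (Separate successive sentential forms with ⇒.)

S ⇒ bSQ   [S ::= b S Q]
bSQ ⇒ bbSQQ   [S ::= b S Q]
bbSQQ ⇒ bbbSQQQ   [S ::= b S Q]
bbbSQQQ ⇒ bbbbSQQQQ   [S ::= b S Q]
bbbbSQQQQ ⇒ bbbbbSQQQQQ   [S ::= b S Q]
bbbbbSQQQQQ ⇒ bbbbbvQQQQQ   [S ::= v]
bbbbbvQQQQQ ⇒ bbbbbvvQQQQ   [Q ::= v]
bbbbbvvQQQQ ⇒ bbbbbvvvQQQ   [Q ::= v]
bbbbbvvvQQQ ⇒ bbbbbvvvvQQ   [Q ::= v]
bbbbbvvvvQQ ⇒ bbbbbvvvvvQ   [Q ::= v]
bbbbbvvvvvQ ⇒ bbbbbvvvvvv   [Q ::= v]

S⇒bSQ⇒bbSQQ⇒bbbSQQQ⇒bbbbSQQQQ⇒bbbbbSQQQQQ⇒bbbbbvQQQQQ⇒bbbbbvvQQQQ⇒bbbbbvvvQQQ⇒bbbbbvvvvQQ⇒bbbbbvvvvvQ⇒bbbbbvvvvvv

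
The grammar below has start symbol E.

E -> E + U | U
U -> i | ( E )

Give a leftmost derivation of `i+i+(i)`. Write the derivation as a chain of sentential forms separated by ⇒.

E⇒E+U⇒E+U+U⇒U+U+U⇒i+U+U⇒i+i+U⇒i+i+(E)⇒i+i+(U)⇒i+i+(i)

E ⇒ E+U   [E -> E + U]
E+U ⇒ E+U+U   [E -> E + U]
E+U+U ⇒ U+U+U   [E -> U]
U+U+U ⇒ i+U+U   [U -> i]
i+U+U ⇒ i+i+U   [U -> i]
i+i+U ⇒ i+i+(E)   [U -> ( E )]
i+i+(E) ⇒ i+i+(U)   [E -> U]
i+i+(U) ⇒ i+i+(i)   [U -> i]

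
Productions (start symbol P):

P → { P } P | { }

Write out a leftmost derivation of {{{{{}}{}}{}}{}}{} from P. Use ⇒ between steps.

P ⇒ {P}P ⇒ {{P}P}P ⇒ {{{P}P}P}P ⇒ {{{{P}P}P}P}P ⇒ {{{{{}}P}P}P}P ⇒ {{{{{}}{}}P}P}P ⇒ {{{{{}}{}}{}}P}P ⇒ {{{{{}}{}}{}}{}}P ⇒ {{{{{}}{}}{}}{}}{}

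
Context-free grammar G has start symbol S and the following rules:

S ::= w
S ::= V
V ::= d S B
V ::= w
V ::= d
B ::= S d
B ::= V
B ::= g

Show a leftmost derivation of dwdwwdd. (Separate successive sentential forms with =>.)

S => V   [S ::= V]
V => dSB   [V ::= d S B]
dSB => dwB   [S ::= w]
dwB => dwSd   [B ::= S d]
dwSd => dwVd   [S ::= V]
dwVd => dwdSBd   [V ::= d S B]
dwdSBd => dwdwBd   [S ::= w]
dwdwBd => dwdwSdd   [B ::= S d]
dwdwSdd => dwdwwdd   [S ::= w]

S => V => dSB => dwB => dwSd => dwVd => dwdSBd => dwdwBd => dwdwSdd => dwdwwdd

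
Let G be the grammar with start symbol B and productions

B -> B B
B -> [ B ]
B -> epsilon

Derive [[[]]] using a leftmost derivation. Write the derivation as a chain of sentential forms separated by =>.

B => BB => [B]B => [[B]]B => [[BB]]B => [[BBB]]B => [[BBBB]]B => [[[B]BBB]]B => [[[]BBB]]B => [[[]BB]]B => [[[]B]]B => [[[]]]B => [[[]]]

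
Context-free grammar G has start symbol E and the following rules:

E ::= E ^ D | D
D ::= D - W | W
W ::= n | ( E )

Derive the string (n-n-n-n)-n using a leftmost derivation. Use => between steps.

E => D => D-W => W-W => (E)-W => (D)-W => (D-W)-W => (D-W-W)-W => (D-W-W-W)-W => (W-W-W-W)-W => (n-W-W-W)-W => (n-n-W-W)-W => (n-n-n-W)-W => (n-n-n-n)-W => (n-n-n-n)-n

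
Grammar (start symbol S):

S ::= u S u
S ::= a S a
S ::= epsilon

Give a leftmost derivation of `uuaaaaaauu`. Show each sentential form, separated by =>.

S=>uSu=>uuSuu=>uuaSauu=>uuaaSaauu=>uuaaaSaaauu=>uuaaaaaauu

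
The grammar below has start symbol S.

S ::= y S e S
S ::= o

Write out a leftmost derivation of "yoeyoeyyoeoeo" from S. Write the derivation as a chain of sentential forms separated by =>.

S=>ySeS=>yoeS=>yoeySeS=>yoeyoeS=>yoeyoeySeS=>yoeyoeyySeSeS=>yoeyoeyyoeSeS=>yoeyoeyyoeoeS=>yoeyoeyyoeoeo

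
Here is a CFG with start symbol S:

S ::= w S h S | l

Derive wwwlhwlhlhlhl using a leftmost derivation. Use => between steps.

S => wShS   [S ::= w S h S]
wShS => wwShShS   [S ::= w S h S]
wwShShS => wwwShShShS   [S ::= w S h S]
wwwShShShS => wwwlhShShS   [S ::= l]
wwwlhShShS => wwwlhwShShShS   [S ::= w S h S]
wwwlhwShShShS => wwwlhwlhShShS   [S ::= l]
wwwlhwlhShShS => wwwlhwlhlhShS   [S ::= l]
wwwlhwlhlhShS => wwwlhwlhlhlhS   [S ::= l]
wwwlhwlhlhlhS => wwwlhwlhlhlhl   [S ::= l]

S => wShS => wwShShS => wwwShShShS => wwwlhShShS => wwwlhwShShShS => wwwlhwlhShShS => wwwlhwlhlhShS => wwwlhwlhlhlhS => wwwlhwlhlhlhl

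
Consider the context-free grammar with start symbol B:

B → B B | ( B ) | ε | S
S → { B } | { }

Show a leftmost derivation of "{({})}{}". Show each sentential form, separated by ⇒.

B⇒BB⇒SB⇒{B}B⇒{BB}B⇒{(B)B}B⇒{(S)B}B⇒{({})B}B⇒{({})}B⇒{({})}S⇒{({})}{}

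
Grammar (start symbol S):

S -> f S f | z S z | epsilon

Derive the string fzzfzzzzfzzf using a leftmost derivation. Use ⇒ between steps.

S ⇒ fSf ⇒ fzSzf ⇒ fzzSzzf ⇒ fzzfSfzzf ⇒ fzzfzSzfzzf ⇒ fzzfzzSzzfzzf ⇒ fzzfzzzzfzzf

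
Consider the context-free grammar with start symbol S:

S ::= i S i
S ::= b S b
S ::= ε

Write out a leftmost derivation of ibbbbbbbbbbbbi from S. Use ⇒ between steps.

S ⇒ iSi   [S ::= i S i]
iSi ⇒ ibSbi   [S ::= b S b]
ibSbi ⇒ ibbSbbi   [S ::= b S b]
ibbSbbi ⇒ ibbbSbbbi   [S ::= b S b]
ibbbSbbbi ⇒ ibbbbSbbbbi   [S ::= b S b]
ibbbbSbbbbi ⇒ ibbbbbSbbbbbi   [S ::= b S b]
ibbbbbSbbbbbi ⇒ ibbbbbbSbbbbbbi   [S ::= b S b]
ibbbbbbSbbbbbbi ⇒ ibbbbbbbbbbbbi   [S ::= ε]

S⇒iSi⇒ibSbi⇒ibbSbbi⇒ibbbSbbbi⇒ibbbbSbbbbi⇒ibbbbbSbbbbbi⇒ibbbbbbSbbbbbbi⇒ibbbbbbbbbbbbi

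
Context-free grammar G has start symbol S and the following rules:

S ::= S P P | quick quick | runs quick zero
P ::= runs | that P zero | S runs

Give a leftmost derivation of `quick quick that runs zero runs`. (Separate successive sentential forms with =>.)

S => S P P   [S ::= S P P]
S P P => quick quick P P   [S ::= quick quick]
quick quick P P => quick quick that P zero P   [P ::= that P zero]
quick quick that P zero P => quick quick that runs zero P   [P ::= runs]
quick quick that runs zero P => quick quick that runs zero runs   [P ::= runs]

S => S P P => quick quick P P => quick quick that P zero P => quick quick that runs zero P => quick quick that runs zero runs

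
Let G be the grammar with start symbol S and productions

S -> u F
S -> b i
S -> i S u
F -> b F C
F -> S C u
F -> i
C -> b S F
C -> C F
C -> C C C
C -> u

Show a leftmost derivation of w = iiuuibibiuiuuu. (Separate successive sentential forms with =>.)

S => iSu => iiSuu => iiuFuu => iiuSCuuu => iiuuFCuuu => iiuuiCuuu => iiuuibSFuuu => iiuuibiSuFuuu => iiuuibibiuFuuu => iiuuibibiuiuuu

S => iSu   [S -> i S u]
iSu => iiSuu   [S -> i S u]
iiSuu => iiuFuu   [S -> u F]
iiuFuu => iiuSCuuu   [F -> S C u]
iiuSCuuu => iiuuFCuuu   [S -> u F]
iiuuFCuuu => iiuuiCuuu   [F -> i]
iiuuiCuuu => iiuuibSFuuu   [C -> b S F]
iiuuibSFuuu => iiuuibiSuFuuu   [S -> i S u]
iiuuibiSuFuuu => iiuuibibiuFuuu   [S -> b i]
iiuuibibiuFuuu => iiuuibibiuiuuu   [F -> i]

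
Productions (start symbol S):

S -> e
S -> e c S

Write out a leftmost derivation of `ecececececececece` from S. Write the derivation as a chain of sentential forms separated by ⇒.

S ⇒ ecS ⇒ ececS ⇒ ecececS ⇒ ececececS ⇒ ecececececS ⇒ ececececececS ⇒ ecececececececS ⇒ ececececececececS ⇒ ecececececececece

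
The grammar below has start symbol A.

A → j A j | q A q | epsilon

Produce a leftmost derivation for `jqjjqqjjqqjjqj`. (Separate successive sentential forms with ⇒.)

A ⇒ jAj   [A → j A j]
jAj ⇒ jqAqj   [A → q A q]
jqAqj ⇒ jqjAjqj   [A → j A j]
jqjAjqj ⇒ jqjjAjjqj   [A → j A j]
jqjjAjjqj ⇒ jqjjqAqjjqj   [A → q A q]
jqjjqAqjjqj ⇒ jqjjqqAqqjjqj   [A → q A q]
jqjjqqAqqjjqj ⇒ jqjjqqjAjqqjjqj   [A → j A j]
jqjjqqjAjqqjjqj ⇒ jqjjqqjjqqjjqj   [A → epsilon]

A ⇒ jAj ⇒ jqAqj ⇒ jqjAjqj ⇒ jqjjAjjqj ⇒ jqjjqAqjjqj ⇒ jqjjqqAqqjjqj ⇒ jqjjqqjAjqqjjqj ⇒ jqjjqqjjqqjjqj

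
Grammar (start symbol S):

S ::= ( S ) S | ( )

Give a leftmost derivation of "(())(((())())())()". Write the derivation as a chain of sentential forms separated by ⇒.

S ⇒ (S)S   [S ::= ( S ) S]
(S)S ⇒ (())S   [S ::= ( )]
(())S ⇒ (())(S)S   [S ::= ( S ) S]
(())(S)S ⇒ (())((S)S)S   [S ::= ( S ) S]
(())((S)S)S ⇒ (())(((S)S)S)S   [S ::= ( S ) S]
(())(((S)S)S)S ⇒ (())(((())S)S)S   [S ::= ( )]
(())(((())S)S)S ⇒ (())(((())())S)S   [S ::= ( )]
(())(((())())S)S ⇒ (())(((())())())S   [S ::= ( )]
(())(((())())())S ⇒ (())(((())())())()   [S ::= ( )]

S ⇒ (S)S ⇒ (())S ⇒ (())(S)S ⇒ (())((S)S)S ⇒ (())(((S)S)S)S ⇒ (())(((())S)S)S ⇒ (())(((())())S)S ⇒ (())(((())())())S ⇒ (())(((())())())()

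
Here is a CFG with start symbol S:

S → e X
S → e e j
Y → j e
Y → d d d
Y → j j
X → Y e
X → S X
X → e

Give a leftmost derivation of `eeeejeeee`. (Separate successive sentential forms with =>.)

S => eX   [S → e X]
eX => eSX   [X → S X]
eSX => eeXX   [S → e X]
eeXX => eeSXX   [X → S X]
eeSXX => eeeejXX   [S → e e j]
eeeejXX => eeeejSXX   [X → S X]
eeeejSXX => eeeejeXXX   [S → e X]
eeeejeXXX => eeeejeeXX   [X → e]
eeeejeeXX => eeeejeeeX   [X → e]
eeeejeeeX => eeeejeeee   [X → e]

S=>eX=>eSX=>eeXX=>eeSXX=>eeeejXX=>eeeejSXX=>eeeejeXXX=>eeeejeeXX=>eeeejeeeX=>eeeejeeee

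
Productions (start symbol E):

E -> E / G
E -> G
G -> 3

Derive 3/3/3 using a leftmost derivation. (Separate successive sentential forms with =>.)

E=>E/G=>E/G/G=>G/G/G=>3/G/G=>3/3/G=>3/3/3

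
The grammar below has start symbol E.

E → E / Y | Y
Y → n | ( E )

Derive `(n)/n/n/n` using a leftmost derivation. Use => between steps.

E => E/Y   [E → E / Y]
E/Y => E/Y/Y   [E → E / Y]
E/Y/Y => E/Y/Y/Y   [E → E / Y]
E/Y/Y/Y => Y/Y/Y/Y   [E → Y]
Y/Y/Y/Y => (E)/Y/Y/Y   [Y → ( E )]
(E)/Y/Y/Y => (Y)/Y/Y/Y   [E → Y]
(Y)/Y/Y/Y => (n)/Y/Y/Y   [Y → n]
(n)/Y/Y/Y => (n)/n/Y/Y   [Y → n]
(n)/n/Y/Y => (n)/n/n/Y   [Y → n]
(n)/n/n/Y => (n)/n/n/n   [Y → n]

E => E/Y => E/Y/Y => E/Y/Y/Y => Y/Y/Y/Y => (E)/Y/Y/Y => (Y)/Y/Y/Y => (n)/Y/Y/Y => (n)/n/Y/Y => (n)/n/n/Y => (n)/n/n/n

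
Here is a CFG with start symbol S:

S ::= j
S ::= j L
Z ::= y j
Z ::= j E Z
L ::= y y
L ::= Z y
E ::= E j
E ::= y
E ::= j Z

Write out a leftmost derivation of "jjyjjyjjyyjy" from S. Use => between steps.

S => jL   [S ::= j L]
jL => jZy   [L ::= Z y]
jZy => jjEZy   [Z ::= j E Z]
jjEZy => jjyZy   [E ::= y]
jjyZy => jjyjEZy   [Z ::= j E Z]
jjyjEZy => jjyjjZZy   [E ::= j Z]
jjyjjZZy => jjyjjyjZy   [Z ::= y j]
jjyjjyjZy => jjyjjyjjEZy   [Z ::= j E Z]
jjyjjyjjEZy => jjyjjyjjyZy   [E ::= y]
jjyjjyjjyZy => jjyjjyjjyyjy   [Z ::= y j]

S=>jL=>jZy=>jjEZy=>jjyZy=>jjyjEZy=>jjyjjZZy=>jjyjjyjZy=>jjyjjyjjEZy=>jjyjjyjjyZy=>jjyjjyjjyyjy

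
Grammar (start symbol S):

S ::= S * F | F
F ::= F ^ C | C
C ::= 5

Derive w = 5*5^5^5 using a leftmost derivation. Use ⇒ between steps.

S ⇒ S*F ⇒ F*F ⇒ C*F ⇒ 5*F ⇒ 5*F^C ⇒ 5*F^C^C ⇒ 5*C^C^C ⇒ 5*5^C^C ⇒ 5*5^5^C ⇒ 5*5^5^5

S ⇒ S*F   [S ::= S * F]
S*F ⇒ F*F   [S ::= F]
F*F ⇒ C*F   [F ::= C]
C*F ⇒ 5*F   [C ::= 5]
5*F ⇒ 5*F^C   [F ::= F ^ C]
5*F^C ⇒ 5*F^C^C   [F ::= F ^ C]
5*F^C^C ⇒ 5*C^C^C   [F ::= C]
5*C^C^C ⇒ 5*5^C^C   [C ::= 5]
5*5^C^C ⇒ 5*5^5^C   [C ::= 5]
5*5^5^C ⇒ 5*5^5^5   [C ::= 5]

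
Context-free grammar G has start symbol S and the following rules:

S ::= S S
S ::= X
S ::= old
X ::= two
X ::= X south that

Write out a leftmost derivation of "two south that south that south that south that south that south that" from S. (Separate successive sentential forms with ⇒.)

S ⇒ X   [S ::= X]
X ⇒ X south that   [X ::= X south that]
X south that ⇒ X south that south that   [X ::= X south that]
X south that south that ⇒ X south that south that south that   [X ::= X south that]
X south that south that south that ⇒ X south that south that south that south that   [X ::= X south that]
X south that south that south that south that ⇒ X south that south that south that south that south that   [X ::= X south that]
X south that south that south that south that south that ⇒ X south that south that south that south that south that south that   [X ::= X south that]
X south that south that south that south that south that south that ⇒ two south that south that south that south that south that south that   [X ::= two]

S ⇒ X ⇒ X south that ⇒ X south that south that ⇒ X south that south that south that ⇒ X south that south that south that south that ⇒ X south that south that south that south that south that ⇒ X south that south that south that south that south that south that ⇒ two south that south that south that south that south that south that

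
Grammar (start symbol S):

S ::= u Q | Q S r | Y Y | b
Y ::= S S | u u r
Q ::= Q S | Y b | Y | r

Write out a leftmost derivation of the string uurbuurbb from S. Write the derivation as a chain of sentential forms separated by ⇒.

S ⇒ uQ ⇒ uYb ⇒ uSSb ⇒ uYYSb ⇒ uSSYSb ⇒ uuQSYSb ⇒ uurSYSb ⇒ uurbYSb ⇒ uurbuurSb ⇒ uurbuurbb

S ⇒ uQ   [S ::= u Q]
uQ ⇒ uYb   [Q ::= Y b]
uYb ⇒ uSSb   [Y ::= S S]
uSSb ⇒ uYYSb   [S ::= Y Y]
uYYSb ⇒ uSSYSb   [Y ::= S S]
uSSYSb ⇒ uuQSYSb   [S ::= u Q]
uuQSYSb ⇒ uurSYSb   [Q ::= r]
uurSYSb ⇒ uurbYSb   [S ::= b]
uurbYSb ⇒ uurbuurSb   [Y ::= u u r]
uurbuurSb ⇒ uurbuurbb   [S ::= b]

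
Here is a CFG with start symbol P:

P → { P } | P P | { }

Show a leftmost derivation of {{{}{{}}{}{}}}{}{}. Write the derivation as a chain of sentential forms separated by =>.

P=>PP=>PPP=>{P}PP=>{{P}}PP=>{{PP}}PP=>{{PPP}}PP=>{{PPPP}}PP=>{{{}PPP}}PP=>{{{}{P}PP}}PP=>{{{}{{}}PP}}PP=>{{{}{{}}{}P}}PP=>{{{}{{}}{}{}}}PP=>{{{}{{}}{}{}}}{}P=>{{{}{{}}{}{}}}{}{}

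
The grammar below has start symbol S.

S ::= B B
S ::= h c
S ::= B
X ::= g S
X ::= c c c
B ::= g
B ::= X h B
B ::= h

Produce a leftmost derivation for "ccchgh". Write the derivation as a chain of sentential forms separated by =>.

S => BB => XhBB => ccchBB => ccchgB => ccchgh

S => BB   [S ::= B B]
BB => XhBB   [B ::= X h B]
XhBB => ccchBB   [X ::= c c c]
ccchBB => ccchgB   [B ::= g]
ccchgB => ccchgh   [B ::= h]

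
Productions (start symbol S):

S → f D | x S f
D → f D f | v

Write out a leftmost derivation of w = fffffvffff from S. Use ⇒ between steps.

S ⇒ fD ⇒ ffDf ⇒ fffDff ⇒ ffffDfff ⇒ fffffDffff ⇒ fffffvffff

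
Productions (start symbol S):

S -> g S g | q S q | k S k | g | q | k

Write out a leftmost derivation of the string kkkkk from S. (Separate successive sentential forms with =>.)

S => kSk => kkSkk => kkkkk

S => kSk   [S -> k S k]
kSk => kkSkk   [S -> k S k]
kkSkk => kkkkk   [S -> k]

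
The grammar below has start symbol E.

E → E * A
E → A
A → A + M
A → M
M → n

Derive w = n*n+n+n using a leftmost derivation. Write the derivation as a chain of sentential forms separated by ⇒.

E ⇒ E*A   [E → E * A]
E*A ⇒ A*A   [E → A]
A*A ⇒ M*A   [A → M]
M*A ⇒ n*A   [M → n]
n*A ⇒ n*A+M   [A → A + M]
n*A+M ⇒ n*A+M+M   [A → A + M]
n*A+M+M ⇒ n*M+M+M   [A → M]
n*M+M+M ⇒ n*n+M+M   [M → n]
n*n+M+M ⇒ n*n+n+M   [M → n]
n*n+n+M ⇒ n*n+n+n   [M → n]

E⇒E*A⇒A*A⇒M*A⇒n*A⇒n*A+M⇒n*A+M+M⇒n*M+M+M⇒n*n+M+M⇒n*n+n+M⇒n*n+n+n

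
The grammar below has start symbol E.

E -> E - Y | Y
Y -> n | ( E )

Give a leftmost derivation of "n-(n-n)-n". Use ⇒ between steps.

E ⇒ E-Y ⇒ E-Y-Y ⇒ Y-Y-Y ⇒ n-Y-Y ⇒ n-(E)-Y ⇒ n-(E-Y)-Y ⇒ n-(Y-Y)-Y ⇒ n-(n-Y)-Y ⇒ n-(n-n)-Y ⇒ n-(n-n)-n

E ⇒ E-Y   [E -> E - Y]
E-Y ⇒ E-Y-Y   [E -> E - Y]
E-Y-Y ⇒ Y-Y-Y   [E -> Y]
Y-Y-Y ⇒ n-Y-Y   [Y -> n]
n-Y-Y ⇒ n-(E)-Y   [Y -> ( E )]
n-(E)-Y ⇒ n-(E-Y)-Y   [E -> E - Y]
n-(E-Y)-Y ⇒ n-(Y-Y)-Y   [E -> Y]
n-(Y-Y)-Y ⇒ n-(n-Y)-Y   [Y -> n]
n-(n-Y)-Y ⇒ n-(n-n)-Y   [Y -> n]
n-(n-n)-Y ⇒ n-(n-n)-n   [Y -> n]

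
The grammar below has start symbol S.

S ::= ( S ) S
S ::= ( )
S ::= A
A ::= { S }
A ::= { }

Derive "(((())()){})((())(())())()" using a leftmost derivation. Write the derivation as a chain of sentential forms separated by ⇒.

S ⇒ (S)S ⇒ ((S)S)S ⇒ (((S)S)S)S ⇒ (((())S)S)S ⇒ (((())())S)S ⇒ (((())())A)S ⇒ (((())()){})S ⇒ (((())()){})(S)S ⇒ (((())()){})((S)S)S ⇒ (((())()){})((())S)S ⇒ (((())()){})((())(S)S)S ⇒ (((())()){})((())(())S)S ⇒ (((())()){})((())(())())S ⇒ (((())()){})((())(())())()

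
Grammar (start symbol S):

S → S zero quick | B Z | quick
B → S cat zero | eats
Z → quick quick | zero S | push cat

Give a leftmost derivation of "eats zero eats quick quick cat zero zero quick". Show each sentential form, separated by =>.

S => B Z => S cat zero Z => B Z cat zero Z => eats Z cat zero Z => eats zero S cat zero Z => eats zero B Z cat zero Z => eats zero eats Z cat zero Z => eats zero eats quick quick cat zero Z => eats zero eats quick quick cat zero zero S => eats zero eats quick quick cat zero zero quick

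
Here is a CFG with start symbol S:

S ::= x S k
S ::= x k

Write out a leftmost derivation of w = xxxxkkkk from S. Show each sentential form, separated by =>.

S => xSk => xxSkk => xxxSkkk => xxxxkkkk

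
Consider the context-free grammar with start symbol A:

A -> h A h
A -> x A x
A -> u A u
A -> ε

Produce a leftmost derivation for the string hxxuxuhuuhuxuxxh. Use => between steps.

A => hAh   [A -> h A h]
hAh => hxAxh   [A -> x A x]
hxAxh => hxxAxxh   [A -> x A x]
hxxAxxh => hxxuAuxxh   [A -> u A u]
hxxuAuxxh => hxxuxAxuxxh   [A -> x A x]
hxxuxAxuxxh => hxxuxuAuxuxxh   [A -> u A u]
hxxuxuAuxuxxh => hxxuxuhAhuxuxxh   [A -> h A h]
hxxuxuhAhuxuxxh => hxxuxuhuAuhuxuxxh   [A -> u A u]
hxxuxuhuAuhuxuxxh => hxxuxuhuuhuxuxxh   [A -> ε]

A=>hAh=>hxAxh=>hxxAxxh=>hxxuAuxxh=>hxxuxAxuxxh=>hxxuxuAuxuxxh=>hxxuxuhAhuxuxxh=>hxxuxuhuAuhuxuxxh=>hxxuxuhuuhuxuxxh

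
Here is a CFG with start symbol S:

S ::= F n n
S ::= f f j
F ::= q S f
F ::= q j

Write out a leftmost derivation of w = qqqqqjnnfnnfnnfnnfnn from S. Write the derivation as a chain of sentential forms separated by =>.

S=>Fnn=>qSfnn=>qFnnfnn=>qqSfnnfnn=>qqFnnfnnfnn=>qqqSfnnfnnfnn=>qqqFnnfnnfnnfnn=>qqqqSfnnfnnfnnfnn=>qqqqFnnfnnfnnfnnfnn=>qqqqqjnnfnnfnnfnnfnn

S => Fnn   [S ::= F n n]
Fnn => qSfnn   [F ::= q S f]
qSfnn => qFnnfnn   [S ::= F n n]
qFnnfnn => qqSfnnfnn   [F ::= q S f]
qqSfnnfnn => qqFnnfnnfnn   [S ::= F n n]
qqFnnfnnfnn => qqqSfnnfnnfnn   [F ::= q S f]
qqqSfnnfnnfnn => qqqFnnfnnfnnfnn   [S ::= F n n]
qqqFnnfnnfnnfnn => qqqqSfnnfnnfnnfnn   [F ::= q S f]
qqqqSfnnfnnfnnfnn => qqqqFnnfnnfnnfnnfnn   [S ::= F n n]
qqqqFnnfnnfnnfnnfnn => qqqqqjnnfnnfnnfnnfnn   [F ::= q j]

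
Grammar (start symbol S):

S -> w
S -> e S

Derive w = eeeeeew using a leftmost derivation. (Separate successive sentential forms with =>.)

S => eS => eeS => eeeS => eeeeS => eeeeeS => eeeeeeS => eeeeeew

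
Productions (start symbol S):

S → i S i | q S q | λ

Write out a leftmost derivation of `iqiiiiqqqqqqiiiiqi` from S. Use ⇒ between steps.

S⇒iSi⇒iqSqi⇒iqiSiqi⇒iqiiSiiqi⇒iqiiiSiiiqi⇒iqiiiiSiiiiqi⇒iqiiiiqSqiiiiqi⇒iqiiiiqqSqqiiiiqi⇒iqiiiiqqqSqqqiiiiqi⇒iqiiiiqqqqqqiiiiqi

S ⇒ iSi   [S → i S i]
iSi ⇒ iqSqi   [S → q S q]
iqSqi ⇒ iqiSiqi   [S → i S i]
iqiSiqi ⇒ iqiiSiiqi   [S → i S i]
iqiiSiiqi ⇒ iqiiiSiiiqi   [S → i S i]
iqiiiSiiiqi ⇒ iqiiiiSiiiiqi   [S → i S i]
iqiiiiSiiiiqi ⇒ iqiiiiqSqiiiiqi   [S → q S q]
iqiiiiqSqiiiiqi ⇒ iqiiiiqqSqqiiiiqi   [S → q S q]
iqiiiiqqSqqiiiiqi ⇒ iqiiiiqqqSqqqiiiiqi   [S → q S q]
iqiiiiqqqSqqqiiiiqi ⇒ iqiiiiqqqqqqiiiiqi   [S → λ]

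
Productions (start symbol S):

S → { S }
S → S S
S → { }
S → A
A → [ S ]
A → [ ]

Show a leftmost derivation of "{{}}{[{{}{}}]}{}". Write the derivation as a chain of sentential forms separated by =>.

S => SS   [S → S S]
SS => SSS   [S → S S]
SSS => {S}SS   [S → { S }]
{S}SS => {{}}SS   [S → { }]
{{}}SS => {{}}{S}S   [S → { S }]
{{}}{S}S => {{}}{A}S   [S → A]
{{}}{A}S => {{}}{[S]}S   [A → [ S ]]
{{}}{[S]}S => {{}}{[{S}]}S   [S → { S }]
{{}}{[{S}]}S => {{}}{[{SS}]}S   [S → S S]
{{}}{[{SS}]}S => {{}}{[{{}S}]}S   [S → { }]
{{}}{[{{}S}]}S => {{}}{[{{}{}}]}S   [S → { }]
{{}}{[{{}{}}]}S => {{}}{[{{}{}}]}{}   [S → { }]

S => SS => SSS => {S}SS => {{}}SS => {{}}{S}S => {{}}{A}S => {{}}{[S]}S => {{}}{[{S}]}S => {{}}{[{SS}]}S => {{}}{[{{}S}]}S => {{}}{[{{}{}}]}S => {{}}{[{{}{}}]}{}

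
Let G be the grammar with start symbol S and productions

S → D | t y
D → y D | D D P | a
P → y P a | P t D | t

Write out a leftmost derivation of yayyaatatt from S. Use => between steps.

S => D => yD => yDDP => yaDP => yayDP => yayyDP => yayyDDPP => yayyDDPDPP => yayyaDPDPP => yayyaaPDPP => yayyaatDPP => yayyaataPP => yayyaatatP => yayyaatatt

S => D   [S → D]
D => yD   [D → y D]
yD => yDDP   [D → D D P]
yDDP => yaDP   [D → a]
yaDP => yayDP   [D → y D]
yayDP => yayyDP   [D → y D]
yayyDP => yayyDDPP   [D → D D P]
yayyDDPP => yayyDDPDPP   [D → D D P]
yayyDDPDPP => yayyaDPDPP   [D → a]
yayyaDPDPP => yayyaaPDPP   [D → a]
yayyaaPDPP => yayyaatDPP   [P → t]
yayyaatDPP => yayyaataPP   [D → a]
yayyaataPP => yayyaatatP   [P → t]
yayyaatatP => yayyaatatt   [P → t]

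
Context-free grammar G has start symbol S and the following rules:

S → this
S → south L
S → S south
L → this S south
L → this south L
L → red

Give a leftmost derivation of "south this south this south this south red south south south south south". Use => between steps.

S => south L => south this south L => south this south this south L => south this south this south this S south => south this south this south this S south south => south this south this south this S south south south => south this south this south this S south south south south => south this south this south this S south south south south south => south this south this south this south L south south south south south => south this south this south this south red south south south south south

S => south L   [S → south L]
south L => south this south L   [L → this south L]
south this south L => south this south this south L   [L → this south L]
south this south this south L => south this south this south this S south   [L → this S south]
south this south this south this S south => south this south this south this S south south   [S → S south]
south this south this south this S south south => south this south this south this S south south south   [S → S south]
south this south this south this S south south south => south this south this south this S south south south south   [S → S south]
south this south this south this S south south south south => south this south this south this S south south south south south   [S → S south]
south this south this south this S south south south south south => south this south this south this south L south south south south south   [S → south L]
south this south this south this south L south south south south south => south this south this south this south red south south south south south   [L → red]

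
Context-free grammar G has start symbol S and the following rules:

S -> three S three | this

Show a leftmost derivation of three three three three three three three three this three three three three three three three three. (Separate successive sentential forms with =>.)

S => three S three => three three S three three => three three three S three three three => three three three three S three three three three => three three three three three S three three three three three => three three three three three three S three three three three three three => three three three three three three three S three three three three three three three => three three three three three three three three S three three three three three three three three => three three three three three three three three this three three three three three three three three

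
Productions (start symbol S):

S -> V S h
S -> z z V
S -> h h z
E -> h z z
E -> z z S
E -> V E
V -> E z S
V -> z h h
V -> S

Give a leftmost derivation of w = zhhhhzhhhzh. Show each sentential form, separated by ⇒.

S ⇒ VSh   [S -> V S h]
VSh ⇒ SSh   [V -> S]
SSh ⇒ VShSh   [S -> V S h]
VShSh ⇒ zhhShSh   [V -> z h h]
zhhShSh ⇒ zhhhhzhSh   [S -> h h z]
zhhhhzhSh ⇒ zhhhhzhhhzh   [S -> h h z]

S ⇒ VSh ⇒ SSh ⇒ VShSh ⇒ zhhShSh ⇒ zhhhhzhSh ⇒ zhhhhzhhhzh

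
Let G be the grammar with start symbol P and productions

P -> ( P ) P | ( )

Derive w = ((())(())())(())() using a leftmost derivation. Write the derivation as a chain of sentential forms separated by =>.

P => (P)P => ((P)P)P => ((())P)P => ((())(P)P)P => ((())(())P)P => ((())(())())P => ((())(())())(P)P => ((())(())())(())P => ((())(())())(())()

P => (P)P   [P -> ( P ) P]
(P)P => ((P)P)P   [P -> ( P ) P]
((P)P)P => ((())P)P   [P -> ( )]
((())P)P => ((())(P)P)P   [P -> ( P ) P]
((())(P)P)P => ((())(())P)P   [P -> ( )]
((())(())P)P => ((())(())())P   [P -> ( )]
((())(())())P => ((())(())())(P)P   [P -> ( P ) P]
((())(())())(P)P => ((())(())())(())P   [P -> ( )]
((())(())())(())P => ((())(())())(())()   [P -> ( )]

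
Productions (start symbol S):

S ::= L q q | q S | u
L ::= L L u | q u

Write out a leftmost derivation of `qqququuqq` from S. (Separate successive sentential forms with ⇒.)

S ⇒ qS ⇒ qqS ⇒ qqLqq ⇒ qqLLuqq ⇒ qqquLuqq ⇒ qqququuqq

S ⇒ qS   [S ::= q S]
qS ⇒ qqS   [S ::= q S]
qqS ⇒ qqLqq   [S ::= L q q]
qqLqq ⇒ qqLLuqq   [L ::= L L u]
qqLLuqq ⇒ qqquLuqq   [L ::= q u]
qqquLuqq ⇒ qqququuqq   [L ::= q u]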